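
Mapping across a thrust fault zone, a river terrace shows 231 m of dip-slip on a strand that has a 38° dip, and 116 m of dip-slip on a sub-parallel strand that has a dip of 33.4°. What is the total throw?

throw_A = 231 × sin(38°) = 142.2 m
throw_B = 116 × sin(33.4°) = 63.86 m
total = 142.2 + 63.86 = 206 m

206 m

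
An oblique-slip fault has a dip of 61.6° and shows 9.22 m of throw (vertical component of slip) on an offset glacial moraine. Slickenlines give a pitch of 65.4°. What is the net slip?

11.5 m

dip-slip = throw / sin(dip) = 9.22 / sin(61.6°) = 10.48 m
net slip = dip-slip / sin(rake) = 10.48 / sin(65.4°) = 11.5 m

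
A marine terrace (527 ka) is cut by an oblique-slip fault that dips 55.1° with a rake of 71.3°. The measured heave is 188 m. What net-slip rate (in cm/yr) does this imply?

dip-slip = heave / cos(dip) = 188 / cos(55.1°) = 328.6 m
net slip = dip-slip / sin(rake) = 328.6 / sin(71.3°) = 346.9 m
rate = 346.9 m / 527 ka = 0.000658 m/yr = 0.0658 cm/yr

0.0658 cm/yr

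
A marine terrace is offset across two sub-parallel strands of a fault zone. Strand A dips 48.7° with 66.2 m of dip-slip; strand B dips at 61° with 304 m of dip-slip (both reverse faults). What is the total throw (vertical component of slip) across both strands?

throw_A = 66.2 × sin(48.7°) = 49.73 m
throw_B = 304 × sin(61°) = 265.9 m
total = 49.73 + 265.9 = 316 m

316 m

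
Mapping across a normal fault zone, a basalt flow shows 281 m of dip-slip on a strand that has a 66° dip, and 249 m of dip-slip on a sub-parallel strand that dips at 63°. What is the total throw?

479 m

throw_A = 281 × sin(66°) = 256.7 m
throw_B = 249 × sin(63°) = 221.9 m
total = 256.7 + 221.9 = 479 m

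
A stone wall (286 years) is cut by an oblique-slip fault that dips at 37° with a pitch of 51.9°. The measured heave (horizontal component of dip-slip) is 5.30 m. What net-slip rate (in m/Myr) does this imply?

29500 m/Myr

dip-slip = heave / cos(dip) = 5.30 / cos(37°) = 6.636 m
net slip = dip-slip / sin(rake) = 6.636 / sin(51.9°) = 8.433 m
rate = 8.433 m / 286 years = 0.0295 m/yr = 29500 m/Myr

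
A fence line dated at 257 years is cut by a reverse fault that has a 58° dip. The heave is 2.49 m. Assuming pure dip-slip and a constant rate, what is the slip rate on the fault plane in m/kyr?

dip-slip = heave / cos(dip) = 2.49 m / cos(58°) = 4.699 m
rate = 4.699 m / 257 years = 0.0183 m/yr = 18.3 m/kyr

18.3 m/kyr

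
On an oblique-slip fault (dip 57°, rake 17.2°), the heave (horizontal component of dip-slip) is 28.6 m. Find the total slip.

178 m

dip-slip = heave / cos(dip) = 28.6 / cos(57°) = 52.51 m
net slip = dip-slip / sin(rake) = 52.51 / sin(17.2°) = 178 m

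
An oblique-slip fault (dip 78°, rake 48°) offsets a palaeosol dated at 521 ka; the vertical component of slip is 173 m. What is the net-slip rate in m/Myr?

dip-slip = throw / sin(dip) = 173 / sin(78°) = 176.9 m
net slip = dip-slip / sin(rake) = 176.9 / sin(48°) = 238 m
rate = 238 m / 521 ka = 0.000457 m/yr = 457 m/Myr

457 m/Myr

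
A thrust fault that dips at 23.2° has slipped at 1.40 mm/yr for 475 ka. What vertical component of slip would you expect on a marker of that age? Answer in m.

262 m

dip-slip = rate × time = 1.40 mm/yr × 475 ka = 665 m
throw = dip-slip × sin(dip) = 665 × sin(23.2°) = 262 m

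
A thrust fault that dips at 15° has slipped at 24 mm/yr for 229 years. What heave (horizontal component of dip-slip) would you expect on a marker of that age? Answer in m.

dip-slip = rate × time = 24 mm/yr × 229 years = 5.496 m
heave = dip-slip × cos(dip) = 5.496 × cos(15°) = 5.31 m

5.31 m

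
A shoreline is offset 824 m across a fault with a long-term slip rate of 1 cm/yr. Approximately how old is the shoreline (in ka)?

82.4 ka

age = offset / rate = 824 m / (1 cm/yr) = 82400 yr = 82.4 ka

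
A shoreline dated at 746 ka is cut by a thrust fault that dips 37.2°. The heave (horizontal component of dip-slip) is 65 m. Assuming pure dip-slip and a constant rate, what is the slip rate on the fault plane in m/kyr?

dip-slip = heave / cos(dip) = 65 m / cos(37.2°) = 81.60 m
rate = 81.60 m / 746 ka = 0.000109 m/yr = 0.109 m/kyr

0.109 m/kyr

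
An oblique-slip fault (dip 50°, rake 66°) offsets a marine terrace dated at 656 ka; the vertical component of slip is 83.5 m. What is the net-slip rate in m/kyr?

0.182 m/kyr

dip-slip = throw / sin(dip) = 83.5 / sin(50°) = 109 m
net slip = dip-slip / sin(rake) = 109 / sin(66°) = 119.3 m
rate = 119.3 m / 656 ka = 0.000182 m/yr = 0.182 m/kyr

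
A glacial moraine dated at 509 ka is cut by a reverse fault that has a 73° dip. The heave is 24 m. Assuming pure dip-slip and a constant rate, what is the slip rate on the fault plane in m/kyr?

dip-slip = heave / cos(dip) = 24 m / cos(73°) = 82.09 m
rate = 82.09 m / 509 ka = 0.000161 m/yr = 0.161 m/kyr

0.161 m/kyr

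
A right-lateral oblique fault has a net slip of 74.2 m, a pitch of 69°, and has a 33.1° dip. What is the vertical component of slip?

37.8 m

dip-slip = net slip × sin(rake) = 74.2 m × sin(69°) = 69.27 m
throw = dip-slip × sin(dip) = 69.27 × sin(33.1°) = 37.8 m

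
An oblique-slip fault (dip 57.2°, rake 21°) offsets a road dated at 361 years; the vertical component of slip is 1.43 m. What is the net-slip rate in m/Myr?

dip-slip = throw / sin(dip) = 1.43 / sin(57.2°) = 1.701 m
net slip = dip-slip / sin(rake) = 1.701 / sin(21°) = 4.747 m
rate = 4.747 m / 361 years = 0.0132 m/yr = 13200 m/Myr

13200 m/Myr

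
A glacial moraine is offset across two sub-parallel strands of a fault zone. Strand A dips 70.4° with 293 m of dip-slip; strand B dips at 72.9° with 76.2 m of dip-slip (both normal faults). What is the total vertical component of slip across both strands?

349 m

throw_A = 293 × sin(70.4°) = 276 m
throw_B = 76.2 × sin(72.9°) = 72.83 m
total = 276 + 72.83 = 349 m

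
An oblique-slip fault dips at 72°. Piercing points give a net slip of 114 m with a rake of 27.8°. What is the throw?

dip-slip = net slip × sin(rake) = 114 m × sin(27.8°) = 53.17 m
throw = dip-slip × sin(dip) = 53.17 × sin(72°) = 50.6 m

50.6 m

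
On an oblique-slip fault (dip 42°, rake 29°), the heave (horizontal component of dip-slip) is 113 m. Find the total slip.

314 m

dip-slip = heave / cos(dip) = 113 / cos(42°) = 152.1 m
net slip = dip-slip / sin(rake) = 152.1 / sin(29°) = 314 m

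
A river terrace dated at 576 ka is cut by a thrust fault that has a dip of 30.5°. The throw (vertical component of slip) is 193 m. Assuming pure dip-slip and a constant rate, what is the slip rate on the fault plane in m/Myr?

660 m/Myr

dip-slip = throw / sin(dip) = 193 m / sin(30.5°) = 380.3 m
rate = 380.3 m / 576 ka = 0.000660 m/yr = 660 m/Myr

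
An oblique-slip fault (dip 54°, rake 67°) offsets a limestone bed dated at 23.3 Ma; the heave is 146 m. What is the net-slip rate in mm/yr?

0.0116 mm/yr

dip-slip = heave / cos(dip) = 146 / cos(54°) = 248.4 m
net slip = dip-slip / sin(rake) = 248.4 / sin(67°) = 269.8 m
rate = 269.8 m / 23.3 Ma = 0.0000116 m/yr = 0.0116 mm/yr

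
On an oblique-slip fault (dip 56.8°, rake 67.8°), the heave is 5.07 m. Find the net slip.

10 m

dip-slip = heave / cos(dip) = 5.07 / cos(56.8°) = 9.259 m
net slip = dip-slip / sin(rake) = 9.259 / sin(67.8°) = 10 m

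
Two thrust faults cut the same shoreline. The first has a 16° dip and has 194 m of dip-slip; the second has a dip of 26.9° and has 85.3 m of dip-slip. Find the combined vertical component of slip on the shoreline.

92.1 m

throw_A = 194 × sin(16°) = 53.47 m
throw_B = 85.3 × sin(26.9°) = 38.59 m
total = 53.47 + 38.59 = 92.1 m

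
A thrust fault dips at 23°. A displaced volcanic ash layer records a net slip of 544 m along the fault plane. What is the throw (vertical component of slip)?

213 m

throw = dip-slip × sin(dip) = 544 m × sin(23°) = 213 m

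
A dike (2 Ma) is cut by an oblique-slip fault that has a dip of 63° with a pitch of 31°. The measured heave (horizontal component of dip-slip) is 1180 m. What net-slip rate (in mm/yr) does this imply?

2.52 mm/yr

dip-slip = heave / cos(dip) = 1180 / cos(63°) = 2599 m
net slip = dip-slip / sin(rake) = 2599 / sin(31°) = 5047 m
rate = 5047 m / 2 Ma = 0.00252 m/yr = 2.52 mm/yr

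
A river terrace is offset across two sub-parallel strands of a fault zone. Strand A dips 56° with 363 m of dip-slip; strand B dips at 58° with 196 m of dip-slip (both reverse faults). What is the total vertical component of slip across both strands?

throw_A = 363 × sin(56°) = 300.9 m
throw_B = 196 × sin(58°) = 166.2 m
total = 300.9 + 166.2 = 467 m

467 m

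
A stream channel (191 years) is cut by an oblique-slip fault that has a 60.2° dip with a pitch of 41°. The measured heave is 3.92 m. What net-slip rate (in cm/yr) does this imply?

dip-slip = heave / cos(dip) = 3.92 / cos(60.2°) = 7.888 m
net slip = dip-slip / sin(rake) = 7.888 / sin(41°) = 12.02 m
rate = 12.02 m / 191 years = 0.0629 m/yr = 6.29 cm/yr

6.29 cm/yr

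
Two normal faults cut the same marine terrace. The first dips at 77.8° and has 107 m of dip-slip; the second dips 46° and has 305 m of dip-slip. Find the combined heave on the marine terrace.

234 m

heave_A = 107 × cos(77.8°) = 22.61 m
heave_B = 305 × cos(46°) = 211.9 m
total = 22.61 + 211.9 = 234 m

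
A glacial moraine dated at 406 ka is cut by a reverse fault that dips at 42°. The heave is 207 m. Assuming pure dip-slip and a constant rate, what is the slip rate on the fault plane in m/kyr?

0.686 m/kyr

dip-slip = heave / cos(dip) = 207 m / cos(42°) = 278.5 m
rate = 278.5 m / 406 ka = 0.000686 m/yr = 0.686 m/kyr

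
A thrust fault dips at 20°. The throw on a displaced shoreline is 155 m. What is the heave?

heave = throw / tan(dip) = 155 / tan(20°) = 426 m

426 m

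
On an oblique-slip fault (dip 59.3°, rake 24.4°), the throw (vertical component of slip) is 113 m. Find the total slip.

dip-slip = throw / sin(dip) = 113 / sin(59.3°) = 131.4 m
net slip = dip-slip / sin(rake) = 131.4 / sin(24.4°) = 318 m

318 m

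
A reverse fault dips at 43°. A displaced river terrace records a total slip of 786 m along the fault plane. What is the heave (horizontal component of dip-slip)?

heave = dip-slip × cos(dip) = 786 m × cos(43°) = 575 m

575 m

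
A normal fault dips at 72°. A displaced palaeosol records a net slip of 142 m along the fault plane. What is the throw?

throw = dip-slip × sin(dip) = 142 m × sin(72°) = 135 m

135 m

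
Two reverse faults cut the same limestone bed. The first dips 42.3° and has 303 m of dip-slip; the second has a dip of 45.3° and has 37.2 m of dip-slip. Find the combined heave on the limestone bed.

heave_A = 303 × cos(42.3°) = 224.1 m
heave_B = 37.2 × cos(45.3°) = 26.17 m
total = 224.1 + 26.17 = 250 m

250 m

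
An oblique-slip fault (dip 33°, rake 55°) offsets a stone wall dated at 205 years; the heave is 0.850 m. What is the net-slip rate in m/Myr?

6040 m/Myr

dip-slip = heave / cos(dip) = 0.850 / cos(33°) = 1.014 m
net slip = dip-slip / sin(rake) = 1.014 / sin(55°) = 1.237 m
rate = 1.237 m / 205 years = 0.00604 m/yr = 6040 m/Myr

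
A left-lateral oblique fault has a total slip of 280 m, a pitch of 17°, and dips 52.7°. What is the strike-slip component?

strike-slip = net slip × cos(rake) = 280 m × cos(17°) = 268 m

268 m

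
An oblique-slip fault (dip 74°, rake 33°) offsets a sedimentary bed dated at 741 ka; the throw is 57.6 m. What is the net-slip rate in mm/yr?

dip-slip = throw / sin(dip) = 57.6 / sin(74°) = 59.92 m
net slip = dip-slip / sin(rake) = 59.92 / sin(33°) = 110 m
rate = 110 m / 741 ka = 0.000148 m/yr = 0.148 mm/yr

0.148 mm/yr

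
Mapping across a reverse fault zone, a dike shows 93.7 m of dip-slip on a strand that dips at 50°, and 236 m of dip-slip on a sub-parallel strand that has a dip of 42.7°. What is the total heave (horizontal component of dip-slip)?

heave_A = 93.7 × cos(50°) = 60.23 m
heave_B = 236 × cos(42.7°) = 173.4 m
total = 60.23 + 173.4 = 234 m

234 m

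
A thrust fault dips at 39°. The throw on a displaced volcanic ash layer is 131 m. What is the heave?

162 m

heave = throw / tan(dip) = 131 / tan(39°) = 162 m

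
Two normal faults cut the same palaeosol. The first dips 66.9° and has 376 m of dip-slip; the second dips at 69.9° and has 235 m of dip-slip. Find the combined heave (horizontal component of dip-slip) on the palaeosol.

heave_A = 376 × cos(66.9°) = 147.5 m
heave_B = 235 × cos(69.9°) = 80.76 m
total = 147.5 + 80.76 = 228 m

228 m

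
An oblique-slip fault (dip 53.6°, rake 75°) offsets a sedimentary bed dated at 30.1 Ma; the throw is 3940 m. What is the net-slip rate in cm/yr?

dip-slip = throw / sin(dip) = 3940 / sin(53.6°) = 4895 m
net slip = dip-slip / sin(rake) = 4895 / sin(75°) = 5068 m
rate = 5068 m / 30.1 Ma = 0.000168 m/yr = 0.0168 cm/yr

0.0168 cm/yr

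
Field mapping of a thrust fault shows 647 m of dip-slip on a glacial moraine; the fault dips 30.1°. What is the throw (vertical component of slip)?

324 m

throw = dip-slip × sin(dip) = 647 m × sin(30.1°) = 324 m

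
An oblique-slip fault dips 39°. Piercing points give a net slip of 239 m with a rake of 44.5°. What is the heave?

dip-slip = net slip × sin(rake) = 239 m × sin(44.5°) = 167.5 m
heave = dip-slip × cos(dip) = 167.5 × cos(39°) = 130 m

130 m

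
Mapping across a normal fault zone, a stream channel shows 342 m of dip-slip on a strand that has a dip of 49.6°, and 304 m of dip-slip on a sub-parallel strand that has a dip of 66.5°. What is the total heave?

heave_A = 342 × cos(49.6°) = 221.7 m
heave_B = 304 × cos(66.5°) = 121.2 m
total = 221.7 + 121.2 = 343 m

343 m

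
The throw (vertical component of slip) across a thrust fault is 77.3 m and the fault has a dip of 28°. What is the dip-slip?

165 m

dip-slip = throw / sin(dip) = 77.3 / sin(28°) = 165 m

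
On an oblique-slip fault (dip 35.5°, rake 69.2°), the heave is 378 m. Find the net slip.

dip-slip = heave / cos(dip) = 378 / cos(35.5°) = 464.3 m
net slip = dip-slip / sin(rake) = 464.3 / sin(69.2°) = 497 m

497 m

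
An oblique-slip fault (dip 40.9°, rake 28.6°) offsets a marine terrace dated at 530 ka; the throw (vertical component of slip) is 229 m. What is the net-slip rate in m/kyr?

dip-slip = throw / sin(dip) = 229 / sin(40.9°) = 349.8 m
net slip = dip-slip / sin(rake) = 349.8 / sin(28.6°) = 730.7 m
rate = 730.7 m / 530 ka = 0.00138 m/yr = 1.38 m/kyr

1.38 m/kyr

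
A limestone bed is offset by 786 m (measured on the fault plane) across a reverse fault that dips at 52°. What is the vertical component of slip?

throw = dip-slip × sin(dip) = 786 m × sin(52°) = 619 m

619 m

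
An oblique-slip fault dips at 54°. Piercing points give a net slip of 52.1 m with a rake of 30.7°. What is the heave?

dip-slip = net slip × sin(rake) = 52.1 m × sin(30.7°) = 26.60 m
heave = dip-slip × cos(dip) = 26.60 × cos(54°) = 15.6 m

15.6 m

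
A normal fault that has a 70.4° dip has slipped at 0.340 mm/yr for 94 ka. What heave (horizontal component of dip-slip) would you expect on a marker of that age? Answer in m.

10.7 m

dip-slip = rate × time = 0.340 mm/yr × 94 ka = 31.96 m
heave = dip-slip × cos(dip) = 31.96 × cos(70.4°) = 10.7 m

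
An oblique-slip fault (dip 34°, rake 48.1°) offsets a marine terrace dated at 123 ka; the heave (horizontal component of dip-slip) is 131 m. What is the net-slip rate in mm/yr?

dip-slip = heave / cos(dip) = 131 / cos(34°) = 158 m
net slip = dip-slip / sin(rake) = 158 / sin(48.1°) = 212.3 m
rate = 212.3 m / 123 ka = 0.00173 m/yr = 1.73 mm/yr

1.73 mm/yr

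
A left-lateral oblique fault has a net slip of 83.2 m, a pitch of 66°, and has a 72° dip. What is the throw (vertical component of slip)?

72.3 m

dip-slip = net slip × sin(rake) = 83.2 m × sin(66°) = 76.01 m
throw = dip-slip × sin(dip) = 76.01 × sin(72°) = 72.3 m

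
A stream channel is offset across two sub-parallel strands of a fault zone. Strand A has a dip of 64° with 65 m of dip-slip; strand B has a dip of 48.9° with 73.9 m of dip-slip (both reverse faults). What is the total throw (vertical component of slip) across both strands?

throw_A = 65 × sin(64°) = 58.42 m
throw_B = 73.9 × sin(48.9°) = 55.69 m
total = 58.42 + 55.69 = 114 m

114 m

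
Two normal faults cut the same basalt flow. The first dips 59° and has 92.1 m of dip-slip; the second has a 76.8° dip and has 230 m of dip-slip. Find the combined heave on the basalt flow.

heave_A = 92.1 × cos(59°) = 47.44 m
heave_B = 230 × cos(76.8°) = 52.52 m
total = 47.44 + 52.52 = 100 m

100 m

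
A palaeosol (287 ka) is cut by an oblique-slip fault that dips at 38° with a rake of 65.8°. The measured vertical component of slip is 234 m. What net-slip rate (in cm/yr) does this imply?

0.145 cm/yr

dip-slip = throw / sin(dip) = 234 / sin(38°) = 380.1 m
net slip = dip-slip / sin(rake) = 380.1 / sin(65.8°) = 416.7 m
rate = 416.7 m / 287 ka = 0.00145 m/yr = 0.145 cm/yr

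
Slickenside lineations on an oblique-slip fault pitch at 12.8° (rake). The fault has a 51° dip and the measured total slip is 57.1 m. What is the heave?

dip-slip = net slip × sin(rake) = 57.1 m × sin(12.8°) = 12.65 m
heave = dip-slip × cos(dip) = 12.65 × cos(51°) = 7.96 m

7.96 m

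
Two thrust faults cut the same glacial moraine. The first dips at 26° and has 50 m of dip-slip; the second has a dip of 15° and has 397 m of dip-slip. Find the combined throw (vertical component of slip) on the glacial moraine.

throw_A = 50 × sin(26°) = 21.92 m
throw_B = 397 × sin(15°) = 102.8 m
total = 21.92 + 102.8 = 125 m

125 m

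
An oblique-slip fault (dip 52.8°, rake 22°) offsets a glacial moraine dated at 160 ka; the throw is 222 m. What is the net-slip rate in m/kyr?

4.65 m/kyr

dip-slip = throw / sin(dip) = 222 / sin(52.8°) = 278.7 m
net slip = dip-slip / sin(rake) = 278.7 / sin(22°) = 744 m
rate = 744 m / 160 ka = 0.00465 m/yr = 4.65 m/kyr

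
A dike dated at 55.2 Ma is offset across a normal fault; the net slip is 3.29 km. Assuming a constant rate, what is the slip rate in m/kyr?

rate = 3.29 km / 55.2 Ma = 0.0000596 m/yr = 0.0596 m/kyr

0.0596 m/kyr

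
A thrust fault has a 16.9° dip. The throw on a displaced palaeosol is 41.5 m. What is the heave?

137 m

heave = throw / tan(dip) = 41.5 / tan(16.9°) = 137 m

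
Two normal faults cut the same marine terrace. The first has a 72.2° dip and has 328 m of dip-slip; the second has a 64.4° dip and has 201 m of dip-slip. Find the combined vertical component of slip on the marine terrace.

494 m

throw_A = 328 × sin(72.2°) = 312.3 m
throw_B = 201 × sin(64.4°) = 181.3 m
total = 312.3 + 181.3 = 494 m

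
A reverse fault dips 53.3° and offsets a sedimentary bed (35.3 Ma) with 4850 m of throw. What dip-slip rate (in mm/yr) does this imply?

0.171 mm/yr

dip-slip = throw / sin(dip) = 4850 m / sin(53.3°) = 6049 m
rate = 6049 m / 35.3 Ma = 0.000171 m/yr = 0.171 mm/yr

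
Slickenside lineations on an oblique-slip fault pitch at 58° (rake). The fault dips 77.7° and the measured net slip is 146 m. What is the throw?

dip-slip = net slip × sin(rake) = 146 m × sin(58°) = 123.8 m
throw = dip-slip × sin(dip) = 123.8 × sin(77.7°) = 121 m

121 m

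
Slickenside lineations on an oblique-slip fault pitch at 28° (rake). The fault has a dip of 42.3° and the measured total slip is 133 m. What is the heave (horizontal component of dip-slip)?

46.2 m

dip-slip = net slip × sin(rake) = 133 m × sin(28°) = 62.44 m
heave = dip-slip × cos(dip) = 62.44 × cos(42.3°) = 46.2 m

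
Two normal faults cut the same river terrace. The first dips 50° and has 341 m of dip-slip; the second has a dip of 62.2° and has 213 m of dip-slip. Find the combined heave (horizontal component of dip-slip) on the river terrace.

319 m

heave_A = 341 × cos(50°) = 219.2 m
heave_B = 213 × cos(62.2°) = 99.34 m
total = 219.2 + 99.34 = 319 m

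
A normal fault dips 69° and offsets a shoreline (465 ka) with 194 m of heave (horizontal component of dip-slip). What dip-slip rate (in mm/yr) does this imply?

dip-slip = heave / cos(dip) = 194 m / cos(69°) = 541.3 m
rate = 541.3 m / 465 ka = 0.00116 m/yr = 1.16 mm/yr

1.16 mm/yr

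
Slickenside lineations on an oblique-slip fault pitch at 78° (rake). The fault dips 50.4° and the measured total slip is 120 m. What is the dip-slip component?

dip-slip = net slip × sin(rake) = 120 m × sin(78°) = 117 m

117 m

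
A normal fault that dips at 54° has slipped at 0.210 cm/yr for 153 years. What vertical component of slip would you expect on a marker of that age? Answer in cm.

26 cm

dip-slip = rate × time = 0.210 cm/yr × 153 years = 0.3213 m
throw = dip-slip × sin(dip) = 0.3213 × sin(54°) = 0.260 m = 26 cm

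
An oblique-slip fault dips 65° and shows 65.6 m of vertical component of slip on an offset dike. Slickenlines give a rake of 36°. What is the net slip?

dip-slip = throw / sin(dip) = 65.6 / sin(65°) = 72.38 m
net slip = dip-slip / sin(rake) = 72.38 / sin(36°) = 123 m

123 m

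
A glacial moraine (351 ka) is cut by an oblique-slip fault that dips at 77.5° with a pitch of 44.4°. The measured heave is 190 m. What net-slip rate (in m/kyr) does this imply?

dip-slip = heave / cos(dip) = 190 / cos(77.5°) = 877.8 m
net slip = dip-slip / sin(rake) = 877.8 / sin(44.4°) = 1255 m
rate = 1255 m / 351 ka = 0.00357 m/yr = 3.57 m/kyr

3.57 m/kyr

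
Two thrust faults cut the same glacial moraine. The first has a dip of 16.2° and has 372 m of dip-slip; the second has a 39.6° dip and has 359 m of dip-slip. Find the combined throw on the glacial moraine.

333 m

throw_A = 372 × sin(16.2°) = 103.8 m
throw_B = 359 × sin(39.6°) = 228.8 m
total = 103.8 + 228.8 = 333 m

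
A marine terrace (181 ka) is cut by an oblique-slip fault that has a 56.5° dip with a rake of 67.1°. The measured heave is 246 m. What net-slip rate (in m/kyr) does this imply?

2.67 m/kyr

dip-slip = heave / cos(dip) = 246 / cos(56.5°) = 445.7 m
net slip = dip-slip / sin(rake) = 445.7 / sin(67.1°) = 483.8 m
rate = 483.8 m / 181 ka = 0.00267 m/yr = 2.67 m/kyr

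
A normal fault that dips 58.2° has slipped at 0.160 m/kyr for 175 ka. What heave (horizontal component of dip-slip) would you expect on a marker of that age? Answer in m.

dip-slip = rate × time = 0.160 m/kyr × 175 ka = 28 m
heave = dip-slip × cos(dip) = 28 × cos(58.2°) = 14.8 m

14.8 m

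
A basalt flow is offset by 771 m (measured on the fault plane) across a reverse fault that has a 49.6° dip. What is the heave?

500 m

heave = dip-slip × cos(dip) = 771 m × cos(49.6°) = 500 m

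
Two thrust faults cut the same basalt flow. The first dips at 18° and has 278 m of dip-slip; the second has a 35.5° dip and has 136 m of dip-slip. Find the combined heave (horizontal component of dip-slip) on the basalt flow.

heave_A = 278 × cos(18°) = 264.4 m
heave_B = 136 × cos(35.5°) = 110.7 m
total = 264.4 + 110.7 = 375 m

375 m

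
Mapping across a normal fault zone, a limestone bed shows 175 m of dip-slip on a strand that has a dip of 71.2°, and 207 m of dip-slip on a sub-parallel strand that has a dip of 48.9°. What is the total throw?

322 m

throw_A = 175 × sin(71.2°) = 165.7 m
throw_B = 207 × sin(48.9°) = 156 m
total = 165.7 + 156 = 322 m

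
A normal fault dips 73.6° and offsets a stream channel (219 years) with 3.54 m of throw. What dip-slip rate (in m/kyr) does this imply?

dip-slip = throw / sin(dip) = 3.54 m / sin(73.6°) = 3.690 m
rate = 3.690 m / 219 years = 0.0168 m/yr = 16.8 m/kyr

16.8 m/kyr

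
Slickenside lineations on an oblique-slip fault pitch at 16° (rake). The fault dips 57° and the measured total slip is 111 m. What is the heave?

16.7 m

dip-slip = net slip × sin(rake) = 111 m × sin(16°) = 30.60 m
heave = dip-slip × cos(dip) = 30.60 × cos(57°) = 16.7 m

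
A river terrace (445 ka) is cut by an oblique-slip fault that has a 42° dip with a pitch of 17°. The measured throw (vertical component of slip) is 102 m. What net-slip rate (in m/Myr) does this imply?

1170 m/Myr

dip-slip = throw / sin(dip) = 102 / sin(42°) = 152.4 m
net slip = dip-slip / sin(rake) = 152.4 / sin(17°) = 521.4 m
rate = 521.4 m / 445 ka = 0.00117 m/yr = 1170 m/Myr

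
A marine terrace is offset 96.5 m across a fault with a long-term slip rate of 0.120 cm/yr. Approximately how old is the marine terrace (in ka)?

80.4 ka

age = offset / rate = 96.5 m / (0.120 cm/yr) = 80400 yr = 80.4 ka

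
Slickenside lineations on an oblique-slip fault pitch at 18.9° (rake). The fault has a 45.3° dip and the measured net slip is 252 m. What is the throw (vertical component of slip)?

dip-slip = net slip × sin(rake) = 252 m × sin(18.9°) = 81.63 m
throw = dip-slip × sin(dip) = 81.63 × sin(45.3°) = 58 m

58 m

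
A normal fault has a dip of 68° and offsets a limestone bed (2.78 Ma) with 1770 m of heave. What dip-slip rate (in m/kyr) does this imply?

dip-slip = heave / cos(dip) = 1770 m / cos(68°) = 4725 m
rate = 4725 m / 2.78 Ma = 0.00170 m/yr = 1.70 m/kyr

1.70 m/kyr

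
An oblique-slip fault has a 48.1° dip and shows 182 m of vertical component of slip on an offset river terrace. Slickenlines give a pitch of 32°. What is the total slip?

461 m

dip-slip = throw / sin(dip) = 182 / sin(48.1°) = 244.5 m
net slip = dip-slip / sin(rake) = 244.5 / sin(32°) = 461 m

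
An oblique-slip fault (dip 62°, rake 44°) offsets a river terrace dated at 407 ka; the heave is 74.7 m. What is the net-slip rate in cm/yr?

0.0563 cm/yr

dip-slip = heave / cos(dip) = 74.7 / cos(62°) = 159.1 m
net slip = dip-slip / sin(rake) = 159.1 / sin(44°) = 229.1 m
rate = 229.1 m / 407 ka = 0.000563 m/yr = 0.0563 cm/yr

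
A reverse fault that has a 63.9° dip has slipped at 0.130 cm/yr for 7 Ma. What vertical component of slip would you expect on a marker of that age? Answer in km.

dip-slip = rate × time = 0.130 cm/yr × 7 Ma = 9100 m
throw = dip-slip × sin(dip) = 9100 × sin(63.9°) = 8170 m = 8.17 km

8.17 km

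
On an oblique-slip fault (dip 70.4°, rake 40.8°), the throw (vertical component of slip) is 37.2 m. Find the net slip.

dip-slip = throw / sin(dip) = 37.2 / sin(70.4°) = 39.49 m
net slip = dip-slip / sin(rake) = 39.49 / sin(40.8°) = 60.4 m

60.4 m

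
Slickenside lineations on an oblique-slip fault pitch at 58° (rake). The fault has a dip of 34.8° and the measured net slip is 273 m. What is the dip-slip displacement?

dip-slip = net slip × sin(rake) = 273 m × sin(58°) = 232 m

232 m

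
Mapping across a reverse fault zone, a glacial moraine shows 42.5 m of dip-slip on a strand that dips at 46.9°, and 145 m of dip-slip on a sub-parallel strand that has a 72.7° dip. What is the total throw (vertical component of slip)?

throw_A = 42.5 × sin(46.9°) = 31.03 m
throw_B = 145 × sin(72.7°) = 138.4 m
total = 31.03 + 138.4 = 169 m

169 m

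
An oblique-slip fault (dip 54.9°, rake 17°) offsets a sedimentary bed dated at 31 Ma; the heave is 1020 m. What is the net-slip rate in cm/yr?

0.0196 cm/yr

dip-slip = heave / cos(dip) = 1020 / cos(54.9°) = 1774 m
net slip = dip-slip / sin(rake) = 1774 / sin(17°) = 6067 m
rate = 6067 m / 31 Ma = 0.000196 m/yr = 0.0196 cm/yr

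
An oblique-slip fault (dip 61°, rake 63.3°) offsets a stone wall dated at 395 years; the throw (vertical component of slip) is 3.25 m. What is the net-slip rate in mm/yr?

dip-slip = throw / sin(dip) = 3.25 / sin(61°) = 3.716 m
net slip = dip-slip / sin(rake) = 3.716 / sin(63.3°) = 4.159 m
rate = 4.159 m / 395 years = 0.0105 m/yr = 10.5 mm/yr

10.5 mm/yr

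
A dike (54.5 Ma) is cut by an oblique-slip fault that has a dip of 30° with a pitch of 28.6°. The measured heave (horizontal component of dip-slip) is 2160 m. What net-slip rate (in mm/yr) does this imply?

0.0956 mm/yr

dip-slip = heave / cos(dip) = 2160 / cos(30°) = 2494 m
net slip = dip-slip / sin(rake) = 2494 / sin(28.6°) = 5210 m
rate = 5210 m / 54.5 Ma = 0.0000956 m/yr = 0.0956 mm/yr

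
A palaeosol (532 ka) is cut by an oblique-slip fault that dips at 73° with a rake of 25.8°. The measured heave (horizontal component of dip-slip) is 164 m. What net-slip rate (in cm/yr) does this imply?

0.242 cm/yr

dip-slip = heave / cos(dip) = 164 / cos(73°) = 560.9 m
net slip = dip-slip / sin(rake) = 560.9 / sin(25.8°) = 1289 m
rate = 1289 m / 532 ka = 0.00242 m/yr = 0.242 cm/yr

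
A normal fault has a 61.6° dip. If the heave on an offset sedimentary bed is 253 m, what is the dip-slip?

532 m

dip-slip = heave / cos(dip) = 253 / cos(61.6°) = 532 m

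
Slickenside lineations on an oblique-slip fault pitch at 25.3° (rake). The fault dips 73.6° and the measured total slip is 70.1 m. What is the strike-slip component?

63.4 m

strike-slip = net slip × cos(rake) = 70.1 m × cos(25.3°) = 63.4 m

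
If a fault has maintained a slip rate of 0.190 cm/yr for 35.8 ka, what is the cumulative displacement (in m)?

slip = rate × time = 0.190 cm/yr × 35.8 ka = 68 m

68 m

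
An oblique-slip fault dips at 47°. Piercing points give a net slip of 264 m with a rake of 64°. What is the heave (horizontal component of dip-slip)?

162 m

dip-slip = net slip × sin(rake) = 264 m × sin(64°) = 237.3 m
heave = dip-slip × cos(dip) = 237.3 × cos(47°) = 162 m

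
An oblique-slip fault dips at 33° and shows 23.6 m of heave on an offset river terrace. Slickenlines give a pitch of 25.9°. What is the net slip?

64.4 m

dip-slip = heave / cos(dip) = 23.6 / cos(33°) = 28.14 m
net slip = dip-slip / sin(rake) = 28.14 / sin(25.9°) = 64.4 m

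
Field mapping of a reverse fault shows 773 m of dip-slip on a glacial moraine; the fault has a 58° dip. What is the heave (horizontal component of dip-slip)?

heave = dip-slip × cos(dip) = 773 m × cos(58°) = 410 m

410 m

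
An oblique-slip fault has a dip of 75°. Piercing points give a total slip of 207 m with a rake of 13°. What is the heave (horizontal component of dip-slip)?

dip-slip = net slip × sin(rake) = 207 m × sin(13°) = 46.56 m
heave = dip-slip × cos(dip) = 46.56 × cos(75°) = 12.1 m

12.1 m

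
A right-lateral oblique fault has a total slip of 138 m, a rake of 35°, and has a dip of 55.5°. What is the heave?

dip-slip = net slip × sin(rake) = 138 m × sin(35°) = 79.15 m
heave = dip-slip × cos(dip) = 79.15 × cos(55.5°) = 44.8 m

44.8 m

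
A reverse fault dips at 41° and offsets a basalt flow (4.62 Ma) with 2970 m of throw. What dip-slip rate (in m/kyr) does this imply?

0.980 m/kyr

dip-slip = throw / sin(dip) = 2970 m / sin(41°) = 4527 m
rate = 4527 m / 4.62 Ma = 0.000980 m/yr = 0.980 m/kyr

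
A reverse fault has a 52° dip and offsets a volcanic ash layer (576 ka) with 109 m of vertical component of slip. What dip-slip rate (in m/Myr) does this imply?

240 m/Myr

dip-slip = throw / sin(dip) = 109 m / sin(52°) = 138.3 m
rate = 138.3 m / 576 ka = 0.000240 m/yr = 240 m/Myr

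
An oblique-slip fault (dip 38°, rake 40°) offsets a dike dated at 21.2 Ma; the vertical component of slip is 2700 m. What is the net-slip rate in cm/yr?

dip-slip = throw / sin(dip) = 2700 / sin(38°) = 4386 m
net slip = dip-slip / sin(rake) = 4386 / sin(40°) = 6823 m
rate = 6823 m / 21.2 Ma = 0.000322 m/yr = 0.0322 cm/yr

0.0322 cm/yr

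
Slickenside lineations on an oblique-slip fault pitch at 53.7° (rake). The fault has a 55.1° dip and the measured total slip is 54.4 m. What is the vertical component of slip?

dip-slip = net slip × sin(rake) = 54.4 m × sin(53.7°) = 43.84 m
throw = dip-slip × sin(dip) = 43.84 × sin(55.1°) = 36 m

36 m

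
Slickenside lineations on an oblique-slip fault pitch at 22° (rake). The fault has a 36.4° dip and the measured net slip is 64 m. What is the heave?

dip-slip = net slip × sin(rake) = 64 m × sin(22°) = 23.97 m
heave = dip-slip × cos(dip) = 23.97 × cos(36.4°) = 19.3 m

19.3 m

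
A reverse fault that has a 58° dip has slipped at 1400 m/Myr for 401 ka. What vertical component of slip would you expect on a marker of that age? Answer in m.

dip-slip = rate × time = 1400 m/Myr × 401 ka = 561.4 m
throw = dip-slip × sin(dip) = 561.4 × sin(58°) = 476 m

476 m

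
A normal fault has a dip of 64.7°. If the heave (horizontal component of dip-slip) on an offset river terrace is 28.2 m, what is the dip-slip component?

dip-slip = heave / cos(dip) = 28.2 / cos(64.7°) = 66 m

66 m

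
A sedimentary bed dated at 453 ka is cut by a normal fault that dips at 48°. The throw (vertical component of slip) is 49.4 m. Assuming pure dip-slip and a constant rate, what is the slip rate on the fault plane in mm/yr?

dip-slip = throw / sin(dip) = 49.4 m / sin(48°) = 66.47 m
rate = 66.47 m / 453 ka = 0.000147 m/yr = 0.147 mm/yr

0.147 mm/yr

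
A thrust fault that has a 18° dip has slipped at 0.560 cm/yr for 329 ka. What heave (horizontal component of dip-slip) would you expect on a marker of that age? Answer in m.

1750 m

dip-slip = rate × time = 0.560 cm/yr × 329 ka = 1842 m
heave = dip-slip × cos(dip) = 1842 × cos(18°) = 1750 m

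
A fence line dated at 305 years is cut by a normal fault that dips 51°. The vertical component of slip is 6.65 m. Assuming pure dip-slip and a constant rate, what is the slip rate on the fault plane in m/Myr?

28100 m/Myr

dip-slip = throw / sin(dip) = 6.65 m / sin(51°) = 8.557 m
rate = 8.557 m / 305 years = 0.0281 m/yr = 28100 m/Myr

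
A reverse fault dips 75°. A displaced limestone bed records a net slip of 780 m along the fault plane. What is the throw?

throw = dip-slip × sin(dip) = 780 m × sin(75°) = 753 m

753 m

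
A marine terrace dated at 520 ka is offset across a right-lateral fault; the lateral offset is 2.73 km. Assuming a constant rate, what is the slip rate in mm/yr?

5.25 mm/yr

rate = 2.73 km / 520 ka = 0.00525 m/yr = 5.25 mm/yr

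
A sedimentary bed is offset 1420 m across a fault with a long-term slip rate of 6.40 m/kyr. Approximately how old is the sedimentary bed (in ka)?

age = offset / rate = 1420 m / (6.40 m/kyr) = 222000 yr = 222 ka

222 ka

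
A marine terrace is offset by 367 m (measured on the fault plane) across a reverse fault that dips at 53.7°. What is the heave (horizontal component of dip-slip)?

217 m

heave = dip-slip × cos(dip) = 367 m × cos(53.7°) = 217 m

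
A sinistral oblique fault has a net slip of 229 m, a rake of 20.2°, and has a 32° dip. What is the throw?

dip-slip = net slip × sin(rake) = 229 m × sin(20.2°) = 79.07 m
throw = dip-slip × sin(dip) = 79.07 × sin(32°) = 41.9 m

41.9 m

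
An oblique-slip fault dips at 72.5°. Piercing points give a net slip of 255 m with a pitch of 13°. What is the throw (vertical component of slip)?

dip-slip = net slip × sin(rake) = 255 m × sin(13°) = 57.36 m
throw = dip-slip × sin(dip) = 57.36 × sin(72.5°) = 54.7 m

54.7 m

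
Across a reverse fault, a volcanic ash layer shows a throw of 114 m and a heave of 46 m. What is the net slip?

net slip = √(throw² + heave²) = √(114² + 46²) = 123 m

123 m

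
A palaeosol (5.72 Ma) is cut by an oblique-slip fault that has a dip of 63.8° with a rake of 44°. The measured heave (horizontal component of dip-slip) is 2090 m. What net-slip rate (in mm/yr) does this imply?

dip-slip = heave / cos(dip) = 2090 / cos(63.8°) = 4734 m
net slip = dip-slip / sin(rake) = 4734 / sin(44°) = 6815 m
rate = 6815 m / 5.72 Ma = 0.00119 m/yr = 1.19 mm/yr

1.19 mm/yr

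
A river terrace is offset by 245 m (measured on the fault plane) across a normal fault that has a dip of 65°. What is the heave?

104 m

heave = dip-slip × cos(dip) = 245 m × cos(65°) = 104 m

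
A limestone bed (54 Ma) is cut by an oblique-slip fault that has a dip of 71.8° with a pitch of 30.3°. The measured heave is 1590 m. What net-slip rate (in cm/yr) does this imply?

dip-slip = heave / cos(dip) = 1590 / cos(71.8°) = 5091 m
net slip = dip-slip / sin(rake) = 5091 / sin(30.3°) = 10090 m
rate = 10090 m / 54 Ma = 0.000187 m/yr = 0.0187 cm/yr

0.0187 cm/yr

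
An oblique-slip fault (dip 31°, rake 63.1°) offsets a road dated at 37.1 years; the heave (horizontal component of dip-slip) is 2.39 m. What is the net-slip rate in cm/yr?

dip-slip = heave / cos(dip) = 2.39 / cos(31°) = 2.788 m
net slip = dip-slip / sin(rake) = 2.788 / sin(63.1°) = 3.127 m
rate = 3.127 m / 37.1 years = 0.0843 m/yr = 8.43 cm/yr

8.43 cm/yr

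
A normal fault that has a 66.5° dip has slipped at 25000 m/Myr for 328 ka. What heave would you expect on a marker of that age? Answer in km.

dip-slip = rate × time = 25000 m/Myr × 328 ka = 8200 m
heave = dip-slip × cos(dip) = 8200 × cos(66.5°) = 3270 m = 3.27 km

3.27 km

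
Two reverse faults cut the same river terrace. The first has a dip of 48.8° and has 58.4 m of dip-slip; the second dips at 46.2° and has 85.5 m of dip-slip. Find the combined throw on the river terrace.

106 m

throw_A = 58.4 × sin(48.8°) = 43.94 m
throw_B = 85.5 × sin(46.2°) = 61.71 m
total = 43.94 + 61.71 = 106 m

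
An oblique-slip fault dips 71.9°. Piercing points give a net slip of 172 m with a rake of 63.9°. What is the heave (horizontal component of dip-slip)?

48 m

dip-slip = net slip × sin(rake) = 172 m × sin(63.9°) = 154.5 m
heave = dip-slip × cos(dip) = 154.5 × cos(71.9°) = 48 m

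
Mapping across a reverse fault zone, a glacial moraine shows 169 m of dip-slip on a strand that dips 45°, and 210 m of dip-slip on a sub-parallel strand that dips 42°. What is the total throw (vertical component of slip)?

throw_A = 169 × sin(45°) = 119.5 m
throw_B = 210 × sin(42°) = 140.5 m
total = 119.5 + 140.5 = 260 m

260 m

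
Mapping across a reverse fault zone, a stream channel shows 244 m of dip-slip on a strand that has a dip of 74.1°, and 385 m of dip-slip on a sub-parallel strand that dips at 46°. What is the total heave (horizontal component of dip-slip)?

334 m

heave_A = 244 × cos(74.1°) = 66.85 m
heave_B = 385 × cos(46°) = 267.4 m
total = 66.85 + 267.4 = 334 m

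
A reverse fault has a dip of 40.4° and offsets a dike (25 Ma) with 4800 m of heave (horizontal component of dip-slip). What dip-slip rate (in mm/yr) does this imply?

0.252 mm/yr

dip-slip = heave / cos(dip) = 4800 m / cos(40.4°) = 6303 m
rate = 6303 m / 25 Ma = 0.000252 m/yr = 0.252 mm/yr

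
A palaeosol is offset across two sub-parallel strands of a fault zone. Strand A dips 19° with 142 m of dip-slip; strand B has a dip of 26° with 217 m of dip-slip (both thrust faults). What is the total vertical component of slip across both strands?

141 m

throw_A = 142 × sin(19°) = 46.23 m
throw_B = 217 × sin(26°) = 95.13 m
total = 46.23 + 95.13 = 141 m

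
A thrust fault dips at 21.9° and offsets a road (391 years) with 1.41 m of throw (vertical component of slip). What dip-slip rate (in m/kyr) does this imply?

9.67 m/kyr

dip-slip = throw / sin(dip) = 1.41 m / sin(21.9°) = 3.780 m
rate = 3.780 m / 391 years = 0.00967 m/yr = 9.67 m/kyr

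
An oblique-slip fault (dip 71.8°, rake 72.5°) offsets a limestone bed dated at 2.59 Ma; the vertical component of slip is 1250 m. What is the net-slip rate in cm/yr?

0.0533 cm/yr

dip-slip = throw / sin(dip) = 1250 / sin(71.8°) = 1316 m
net slip = dip-slip / sin(rake) = 1316 / sin(72.5°) = 1380 m
rate = 1380 m / 2.59 Ma = 0.000533 m/yr = 0.0533 cm/yr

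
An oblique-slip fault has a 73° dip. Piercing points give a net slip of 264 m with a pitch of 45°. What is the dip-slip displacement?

187 m

dip-slip = net slip × sin(rake) = 264 m × sin(45°) = 187 m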